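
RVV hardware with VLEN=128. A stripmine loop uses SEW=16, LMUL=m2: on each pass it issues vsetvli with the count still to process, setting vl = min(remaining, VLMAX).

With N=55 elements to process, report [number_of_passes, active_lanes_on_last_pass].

lanes per group: 128·2/16 = 16
N=55: ⌈55/16⌉ = 4 iters; last vl = 55 − 3×16 = 7

[iterations, last_vl] = [4, 7]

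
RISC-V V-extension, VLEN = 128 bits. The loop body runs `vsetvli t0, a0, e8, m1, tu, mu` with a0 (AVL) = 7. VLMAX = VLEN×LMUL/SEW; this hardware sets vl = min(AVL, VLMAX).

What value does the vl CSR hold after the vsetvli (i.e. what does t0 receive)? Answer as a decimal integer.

vl = 7

lanes per group: 128·1/8 = 16
AVL=7 ≤ VLMAX=16, so vl = 7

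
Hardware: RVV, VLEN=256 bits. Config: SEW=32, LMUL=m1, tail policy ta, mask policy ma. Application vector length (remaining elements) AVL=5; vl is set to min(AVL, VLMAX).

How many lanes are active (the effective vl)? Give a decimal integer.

VLMAX = VLEN×LMUL/SEW = 256×1/32 = 8
vl = min(AVL, VLMAX) = min(5, 8) = 5

vl = 5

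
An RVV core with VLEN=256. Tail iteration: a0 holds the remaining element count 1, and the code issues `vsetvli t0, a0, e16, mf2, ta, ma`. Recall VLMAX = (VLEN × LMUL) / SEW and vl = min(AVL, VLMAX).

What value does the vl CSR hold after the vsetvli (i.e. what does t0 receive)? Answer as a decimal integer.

vl = 1

VLMAX = (256 × 1/2) / 16 = 8 lanes
vl = min(AVL, VLMAX) = min(1, 8) = 1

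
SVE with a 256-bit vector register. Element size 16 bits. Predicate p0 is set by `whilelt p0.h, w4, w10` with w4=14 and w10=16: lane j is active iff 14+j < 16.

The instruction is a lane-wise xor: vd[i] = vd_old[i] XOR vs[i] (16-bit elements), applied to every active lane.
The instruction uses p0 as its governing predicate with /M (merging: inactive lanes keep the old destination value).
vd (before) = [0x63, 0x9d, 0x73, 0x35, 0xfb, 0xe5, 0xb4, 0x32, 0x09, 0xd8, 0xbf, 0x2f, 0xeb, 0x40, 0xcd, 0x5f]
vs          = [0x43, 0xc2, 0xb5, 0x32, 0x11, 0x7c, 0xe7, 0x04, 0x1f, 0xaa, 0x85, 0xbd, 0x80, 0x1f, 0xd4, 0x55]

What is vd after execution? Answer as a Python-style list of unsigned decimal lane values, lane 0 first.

lane count: 256 div 16 = 16
p0[j] = (14+j < 16); true for j=0..1 → 2 lanes set
[0] xor(0x63,0x43) = 0x20
[1] xor(0x9d,0xc2) = 0x5f
[2] tail/keep = 0x73
[3] tail/keep = 0x35
[4] tail/keep = 0xfb
[5] tail/keep = 0xe5
[6] tail/keep = 0xb4
[7] tail/keep = 0x32
[8] tail/keep = 0x09
[9] tail/keep = 0xd8
[10] tail/keep = 0xbf
[11] tail/keep = 0x2f
[12] tail/keep = 0xeb
[13] tail/keep = 0x40
[14] tail/keep = 0xcd
[15] tail/keep = 0x5f

vd = [32, 95, 115, 53, 251, 229, 180, 50, 9, 216, 191, 47, 235, 64, 205, 95]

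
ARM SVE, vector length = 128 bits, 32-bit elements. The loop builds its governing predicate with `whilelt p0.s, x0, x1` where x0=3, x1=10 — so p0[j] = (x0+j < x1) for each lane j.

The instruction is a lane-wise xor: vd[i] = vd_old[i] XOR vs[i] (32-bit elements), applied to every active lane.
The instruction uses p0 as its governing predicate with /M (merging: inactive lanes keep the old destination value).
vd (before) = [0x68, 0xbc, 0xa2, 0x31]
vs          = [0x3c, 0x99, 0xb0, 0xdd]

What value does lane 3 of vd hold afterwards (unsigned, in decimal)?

vd[3] = 236

register lanes = 128/32 = 4
whilelt: lane j active iff 3+j < 10 → j < 7 → 4 active
vd[0] xor(0x68,0x3c) -> 0x54
vd[1] xor(0xbc,0x99) -> 0x25
vd[2] xor(0xa2,0xb0) -> 0x12
vd[3] xor(0x31,0xdd) -> 0xec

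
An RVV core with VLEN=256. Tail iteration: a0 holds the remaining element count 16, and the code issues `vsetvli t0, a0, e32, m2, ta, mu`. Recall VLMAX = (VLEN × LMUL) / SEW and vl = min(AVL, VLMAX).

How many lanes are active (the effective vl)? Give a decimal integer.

vl = 16

VLMAX = (256 × 2) / 32 = 16 lanes
vl ← min(16, 16) = 16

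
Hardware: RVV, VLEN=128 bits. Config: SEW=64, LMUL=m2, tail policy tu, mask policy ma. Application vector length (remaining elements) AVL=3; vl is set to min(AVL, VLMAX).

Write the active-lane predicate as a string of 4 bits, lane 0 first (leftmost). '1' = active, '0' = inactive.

predicate = 1110

lanes per group: 128·2/64 = 4
vl ← min(3, 4) = 3
bits (lane 0 leftmost): 1110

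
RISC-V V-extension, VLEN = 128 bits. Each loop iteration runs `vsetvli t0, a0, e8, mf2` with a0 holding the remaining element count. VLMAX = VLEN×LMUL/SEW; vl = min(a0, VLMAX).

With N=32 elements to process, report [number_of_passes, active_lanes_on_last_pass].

[iterations, last_vl] = [4, 8]

VLMAX = (128 × 1/2) / 8 = 8 lanes
32 elements at 8/iter → 4 passes, remainder 8 on the last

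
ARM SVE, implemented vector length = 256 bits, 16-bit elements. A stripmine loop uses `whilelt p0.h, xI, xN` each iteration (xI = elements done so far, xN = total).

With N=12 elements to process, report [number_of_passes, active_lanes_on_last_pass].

256-bit reg / 16-bit elem → 16 lanes
12 elements at 16/iter → 1 passes, remainder 12 on the last

[iterations, last_vl] = [1, 12]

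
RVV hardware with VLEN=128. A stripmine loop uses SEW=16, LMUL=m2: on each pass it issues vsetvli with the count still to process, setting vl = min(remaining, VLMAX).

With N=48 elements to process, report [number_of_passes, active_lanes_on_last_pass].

VLMAX = (128 × 2) / 16 = 16 lanes
N=48: ⌈48/16⌉ = 3 iters; last vl = 48 − 2×16 = 16

[iterations, last_vl] = [3, 16]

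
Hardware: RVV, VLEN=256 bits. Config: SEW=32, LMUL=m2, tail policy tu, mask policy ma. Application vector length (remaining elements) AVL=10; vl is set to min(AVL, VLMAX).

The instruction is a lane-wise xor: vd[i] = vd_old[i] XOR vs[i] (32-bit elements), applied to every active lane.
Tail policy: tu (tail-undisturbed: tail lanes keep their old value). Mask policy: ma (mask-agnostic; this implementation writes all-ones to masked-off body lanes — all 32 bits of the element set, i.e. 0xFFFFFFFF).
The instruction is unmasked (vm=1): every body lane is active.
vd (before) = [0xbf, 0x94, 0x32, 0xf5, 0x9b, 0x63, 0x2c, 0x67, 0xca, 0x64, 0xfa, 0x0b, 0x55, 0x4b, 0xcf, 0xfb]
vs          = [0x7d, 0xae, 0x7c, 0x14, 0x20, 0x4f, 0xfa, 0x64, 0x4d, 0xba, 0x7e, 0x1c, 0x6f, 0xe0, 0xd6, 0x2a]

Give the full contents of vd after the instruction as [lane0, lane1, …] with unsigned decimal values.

vd = [194, 58, 78, 225, 187, 44, 214, 3, 135, 222, 250, 11, 85, 75, 207, 251]

VLMAX = VLEN×LMUL/SEW = 256×2/32 = 16
vl = min(AVL, VLMAX) = min(10, 16) = 10
lane  0: xor(0xbf,0x7d) ⇒ 0xc2
lane  1: xor(0x94,0xae) ⇒ 0x3a
lane  2: xor(0x32,0x7c) ⇒ 0x4e
lane  3: xor(0xf5,0x14) ⇒ 0xe1
lane  4: xor(0x9b,0x20) ⇒ 0xbb
lane  5: xor(0x63,0x4f) ⇒ 0x2c
lane  6: xor(0x2c,0xfa) ⇒ 0xd6
lane  7: xor(0x67,0x64) ⇒ 0x03
lane  8: xor(0xca,0x4d) ⇒ 0x87
lane  9: xor(0x64,0xba) ⇒ 0xde
lane 10: tail/keep ⇒ 0xfa
lane 11: tail/keep ⇒ 0x0b
lane 12: tail/keep ⇒ 0x55
lane 13: tail/keep ⇒ 0x4b
lane 14: tail/keep ⇒ 0xcf
lane 15: tail/keep ⇒ 0xfb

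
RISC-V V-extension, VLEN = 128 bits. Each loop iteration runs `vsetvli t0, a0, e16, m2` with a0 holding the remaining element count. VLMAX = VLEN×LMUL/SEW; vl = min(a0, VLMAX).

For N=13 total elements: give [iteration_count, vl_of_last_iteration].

[iterations, last_vl] = [1, 13]

lanes per group: 128·2/16 = 16
13 elements at 16/iter → 1 passes, remainder 13 on the last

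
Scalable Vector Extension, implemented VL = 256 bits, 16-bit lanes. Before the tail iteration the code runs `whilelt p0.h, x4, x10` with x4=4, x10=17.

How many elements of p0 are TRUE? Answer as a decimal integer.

register lanes = 256/16 = 16
whilelt: lane j active iff 4+j < 17 → j < 13 → 13 active

vl = 13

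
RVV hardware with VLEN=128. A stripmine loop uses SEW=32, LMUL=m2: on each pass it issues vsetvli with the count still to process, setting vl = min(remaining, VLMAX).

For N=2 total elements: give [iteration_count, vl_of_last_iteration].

VLMAX = VLEN×LMUL/SEW = 128×2/32 = 8
iterations = ceil(2/8) = 1; final-pass vl = 2

[iterations, last_vl] = [1, 2]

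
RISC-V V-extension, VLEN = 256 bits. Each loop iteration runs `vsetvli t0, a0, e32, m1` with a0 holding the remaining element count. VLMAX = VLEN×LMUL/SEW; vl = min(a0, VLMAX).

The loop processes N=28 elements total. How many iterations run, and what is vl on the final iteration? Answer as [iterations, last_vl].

[iterations, last_vl] = [4, 4]

lanes per group: 256·1/32 = 8
N=28: ⌈28/8⌉ = 4 iters; last vl = 28 − 3×8 = 4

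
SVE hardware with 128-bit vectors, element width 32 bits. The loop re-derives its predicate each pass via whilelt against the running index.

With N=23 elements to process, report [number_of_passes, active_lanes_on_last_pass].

[iterations, last_vl] = [6, 3]

lane count: 128 div 32 = 4
iterations = ceil(23/4) = 6; final-pass vl = 3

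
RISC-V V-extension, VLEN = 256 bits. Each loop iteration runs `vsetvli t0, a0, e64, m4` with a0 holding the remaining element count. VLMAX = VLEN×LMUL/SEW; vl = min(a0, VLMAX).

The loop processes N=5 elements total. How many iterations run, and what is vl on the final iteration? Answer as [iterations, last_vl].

[iterations, last_vl] = [1, 5]

VLMAX = (256 × 4) / 64 = 16 lanes
5 elements at 16/iter → 1 passes, remainder 5 on the last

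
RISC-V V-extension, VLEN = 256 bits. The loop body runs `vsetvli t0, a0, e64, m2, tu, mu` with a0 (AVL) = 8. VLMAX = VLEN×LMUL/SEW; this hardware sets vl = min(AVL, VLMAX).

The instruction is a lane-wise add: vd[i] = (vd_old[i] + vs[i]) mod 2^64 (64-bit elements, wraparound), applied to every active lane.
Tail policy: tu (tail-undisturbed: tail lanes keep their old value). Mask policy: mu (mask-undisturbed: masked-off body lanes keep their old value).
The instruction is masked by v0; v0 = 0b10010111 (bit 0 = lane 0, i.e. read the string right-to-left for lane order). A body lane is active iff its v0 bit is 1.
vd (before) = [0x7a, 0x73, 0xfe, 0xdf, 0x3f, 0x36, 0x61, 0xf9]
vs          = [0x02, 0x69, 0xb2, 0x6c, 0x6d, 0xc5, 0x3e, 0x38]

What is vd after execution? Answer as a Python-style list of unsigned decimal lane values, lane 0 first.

lanes per group: 256·2/64 = 8
vl = min(AVL, VLMAX) = min(8, 8) = 8
vd[0] add(0x7a,0x02) -> 0x7c
vd[1] add(0x73,0x69) -> 0xdc
vd[2] add(0xfe,0xb2) -> 0x1b0
vd[3] mask-off/keep -> 0xdf
vd[4] add(0x3f,0x6d) -> 0xac
vd[5] mask-off/keep -> 0x36
vd[6] mask-off/keep -> 0x61
vd[7] add(0xf9,0x38) -> 0x131

vd = [124, 220, 432, 223, 172, 54, 97, 305]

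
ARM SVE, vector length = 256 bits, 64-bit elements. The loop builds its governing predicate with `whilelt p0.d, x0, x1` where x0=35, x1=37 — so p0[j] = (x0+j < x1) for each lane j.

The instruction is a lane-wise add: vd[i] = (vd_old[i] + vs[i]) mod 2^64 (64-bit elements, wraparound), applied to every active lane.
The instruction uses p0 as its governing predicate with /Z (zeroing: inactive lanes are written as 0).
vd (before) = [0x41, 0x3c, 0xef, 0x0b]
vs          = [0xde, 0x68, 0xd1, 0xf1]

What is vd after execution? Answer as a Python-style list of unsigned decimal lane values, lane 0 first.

register lanes = 256/64 = 4
active while 35+j < 37, i.e. j ∈ [0,2) capped at 4 ⇒ 2
  i=0: add(0x41,0xde) → 287
  i=1: add(0x3c,0x68) → 164
  i=2: tail/zero → 0
  i=3: tail/zero → 0

vd = [287, 164, 0, 0]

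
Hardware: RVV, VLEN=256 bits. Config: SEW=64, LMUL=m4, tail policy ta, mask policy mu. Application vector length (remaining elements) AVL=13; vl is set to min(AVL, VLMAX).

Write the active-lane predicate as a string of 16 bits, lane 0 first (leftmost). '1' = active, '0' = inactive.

predicate = 1111111111111000

VLMAX = (256 × 4) / 64 = 16 lanes
vl ← min(13, 16) = 13
bits (lane 0 leftmost): 1111111111111000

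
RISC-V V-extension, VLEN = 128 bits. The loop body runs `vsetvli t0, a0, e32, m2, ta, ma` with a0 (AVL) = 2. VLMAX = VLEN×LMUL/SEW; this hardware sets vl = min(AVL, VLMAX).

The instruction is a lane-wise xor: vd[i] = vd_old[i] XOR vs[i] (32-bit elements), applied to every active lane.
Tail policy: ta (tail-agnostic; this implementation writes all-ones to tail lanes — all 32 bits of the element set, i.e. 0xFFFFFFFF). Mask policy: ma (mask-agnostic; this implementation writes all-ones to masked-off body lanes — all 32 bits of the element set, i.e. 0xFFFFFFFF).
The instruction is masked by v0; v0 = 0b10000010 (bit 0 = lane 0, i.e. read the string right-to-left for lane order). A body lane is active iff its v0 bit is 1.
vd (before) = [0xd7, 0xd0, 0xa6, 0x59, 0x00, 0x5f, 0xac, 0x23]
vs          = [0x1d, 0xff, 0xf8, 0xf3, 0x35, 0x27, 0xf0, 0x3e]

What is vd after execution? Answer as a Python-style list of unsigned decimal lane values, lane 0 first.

vd = [4294967295, 47, 4294967295, 4294967295, 4294967295, 4294967295, 4294967295, 4294967295]

VLMAX = VLEN×LMUL/SEW = 128×2/32 = 8
AVL=2 ≤ VLMAX=8, so vl = 2
  i=0: mask-off/ones → 4294967295
  i=1: xor(0xd0,0xff) → 47
  i=2: tail/ones → 4294967295
  i=3: tail/ones → 4294967295
  i=4: tail/ones → 4294967295
  i=5: tail/ones → 4294967295
  i=6: tail/ones → 4294967295
  i=7: tail/ones → 4294967295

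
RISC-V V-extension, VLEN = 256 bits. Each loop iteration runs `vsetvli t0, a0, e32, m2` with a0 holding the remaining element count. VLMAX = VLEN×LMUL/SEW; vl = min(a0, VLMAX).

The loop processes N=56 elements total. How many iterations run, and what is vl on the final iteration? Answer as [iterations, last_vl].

[iterations, last_vl] = [4, 8]

lanes per group: 256·2/32 = 16
iterations = ceil(56/16) = 4; final-pass vl = 8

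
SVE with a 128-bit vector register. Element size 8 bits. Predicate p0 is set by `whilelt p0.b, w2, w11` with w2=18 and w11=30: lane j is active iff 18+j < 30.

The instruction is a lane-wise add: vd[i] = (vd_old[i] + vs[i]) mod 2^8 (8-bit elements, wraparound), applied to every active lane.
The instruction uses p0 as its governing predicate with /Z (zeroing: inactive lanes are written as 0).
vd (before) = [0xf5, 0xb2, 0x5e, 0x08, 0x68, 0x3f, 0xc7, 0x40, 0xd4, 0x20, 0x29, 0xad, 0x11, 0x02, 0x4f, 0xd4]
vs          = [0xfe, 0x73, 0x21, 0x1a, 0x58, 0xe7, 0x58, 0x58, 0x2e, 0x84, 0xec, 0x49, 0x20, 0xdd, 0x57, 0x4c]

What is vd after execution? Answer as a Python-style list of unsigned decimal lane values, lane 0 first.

lane count: 128 div 8 = 16
whilelt: lane j active iff 18+j < 30 → j < 12 → 12 active
lane  0: add(0xf5,0xfe) ⇒ 0xf3
lane  1: add(0xb2,0x73) ⇒ 0x25
lane  2: add(0x5e,0x21) ⇒ 0x7f
lane  3: add(0x08,0x1a) ⇒ 0x22
lane  4: add(0x68,0x58) ⇒ 0xc0
lane  5: add(0x3f,0xe7) ⇒ 0x26
lane  6: add(0xc7,0x58) ⇒ 0x1f
lane  7: add(0x40,0x58) ⇒ 0x98
lane  8: add(0xd4,0x2e) ⇒ 0x02
lane  9: add(0x20,0x84) ⇒ 0xa4
lane 10: add(0x29,0xec) ⇒ 0x15
lane 11: add(0xad,0x49) ⇒ 0xf6
lane 12: tail/zero ⇒ 0x00
lane 13: tail/zero ⇒ 0x00
lane 14: tail/zero ⇒ 0x00
lane 15: tail/zero ⇒ 0x00

vd = [243, 37, 127, 34, 192, 38, 31, 152, 2, 164, 21, 246, 0, 0, 0, 0]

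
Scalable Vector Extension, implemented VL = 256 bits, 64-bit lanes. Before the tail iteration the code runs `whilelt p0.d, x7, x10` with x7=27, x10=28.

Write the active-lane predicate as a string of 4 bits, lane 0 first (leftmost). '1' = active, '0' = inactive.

256-bit reg / 64-bit elem → 4 lanes
p0[j] = (27+j < 28); true for j=0..0 → 1 lanes set
bits (lane 0 leftmost): 1000

predicate = 1000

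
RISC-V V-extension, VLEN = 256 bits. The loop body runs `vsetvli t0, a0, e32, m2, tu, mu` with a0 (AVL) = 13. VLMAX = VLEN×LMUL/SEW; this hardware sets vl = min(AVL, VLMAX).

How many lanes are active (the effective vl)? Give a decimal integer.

VLMAX = (256 × 2) / 32 = 16 lanes
vl = min(AVL, VLMAX) = min(13, 16) = 13

vl = 13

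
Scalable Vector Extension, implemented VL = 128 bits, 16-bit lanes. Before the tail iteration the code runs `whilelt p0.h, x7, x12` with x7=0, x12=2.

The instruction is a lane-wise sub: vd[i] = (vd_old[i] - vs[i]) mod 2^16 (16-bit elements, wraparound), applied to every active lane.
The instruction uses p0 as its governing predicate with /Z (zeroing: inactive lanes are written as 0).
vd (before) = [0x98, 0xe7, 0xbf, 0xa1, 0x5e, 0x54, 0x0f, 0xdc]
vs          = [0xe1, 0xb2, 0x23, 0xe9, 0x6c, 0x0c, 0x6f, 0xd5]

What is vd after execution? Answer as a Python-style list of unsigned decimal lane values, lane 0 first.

lane count: 128 div 16 = 8
active while 0+j < 2, i.e. j ∈ [0,2) capped at 8 ⇒ 2
lane  0: sub(0x98,0xe1) ⇒ 0xffb7
lane  1: sub(0xe7,0xb2) ⇒ 0x35
lane  2: tail/zero ⇒ 0x00
lane  3: tail/zero ⇒ 0x00
lane  4: tail/zero ⇒ 0x00
lane  5: tail/zero ⇒ 0x00
lane  6: tail/zero ⇒ 0x00
lane  7: tail/zero ⇒ 0x00

vd = [65463, 53, 0, 0, 0, 0, 0, 0]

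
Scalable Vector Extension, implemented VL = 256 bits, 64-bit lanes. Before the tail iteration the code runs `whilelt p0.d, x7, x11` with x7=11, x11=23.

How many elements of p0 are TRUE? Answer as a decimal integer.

vl = 4

lane count: 256 div 64 = 4
active while 11+j < 23, i.e. j ∈ [0,12) capped at 4 ⇒ 4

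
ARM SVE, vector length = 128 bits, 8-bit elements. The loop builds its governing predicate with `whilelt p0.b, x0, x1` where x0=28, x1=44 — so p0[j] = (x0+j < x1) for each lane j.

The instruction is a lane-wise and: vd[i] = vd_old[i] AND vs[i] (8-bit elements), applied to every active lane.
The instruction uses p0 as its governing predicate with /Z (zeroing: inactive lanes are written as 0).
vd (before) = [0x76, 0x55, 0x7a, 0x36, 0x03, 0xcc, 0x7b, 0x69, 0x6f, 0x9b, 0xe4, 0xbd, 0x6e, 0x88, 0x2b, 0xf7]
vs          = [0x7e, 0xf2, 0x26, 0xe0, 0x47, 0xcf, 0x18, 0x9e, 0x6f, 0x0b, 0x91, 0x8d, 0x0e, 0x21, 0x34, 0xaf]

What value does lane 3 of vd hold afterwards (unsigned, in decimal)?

register lanes = 128/8 = 16
p0[j] = (28+j < 44); true for j=0..15 → 16 lanes set
[0] and(0x76,0x7e) = 0x76
[1] and(0x55,0xf2) = 0x50
[2] and(0x7a,0x26) = 0x22
[3] and(0x36,0xe0) = 0x20
[4] and(0x03,0x47) = 0x03
[5] and(0xcc,0xcf) = 0xcc
[6] and(0x7b,0x18) = 0x18
[7] and(0x69,0x9e) = 0x08
[8] and(0x6f,0x6f) = 0x6f
[9] and(0x9b,0x0b) = 0x0b
[10] and(0xe4,0x91) = 0x80
[11] and(0xbd,0x8d) = 0x8d
[12] and(0x6e,0x0e) = 0x0e
[13] and(0x88,0x21) = 0x00
[14] and(0x2b,0x34) = 0x20
[15] and(0xf7,0xaf) = 0xa7

vd[3] = 32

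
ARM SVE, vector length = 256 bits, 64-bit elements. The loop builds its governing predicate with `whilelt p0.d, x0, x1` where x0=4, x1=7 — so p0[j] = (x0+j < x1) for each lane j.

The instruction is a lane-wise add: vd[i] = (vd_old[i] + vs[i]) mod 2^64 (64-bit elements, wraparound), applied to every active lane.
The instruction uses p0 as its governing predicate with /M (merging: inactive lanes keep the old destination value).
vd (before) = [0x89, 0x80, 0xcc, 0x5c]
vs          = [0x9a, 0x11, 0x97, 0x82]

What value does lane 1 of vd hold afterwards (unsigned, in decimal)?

lane count: 256 div 64 = 4
active while 4+j < 7, i.e. j ∈ [0,3) capped at 4 ⇒ 3
lane  0: add(0x89,0x9a) ⇒ 0x123
lane  1: add(0x80,0x11) ⇒ 0x91
lane  2: add(0xcc,0x97) ⇒ 0x163
lane  3: tail/keep ⇒ 0x5c

vd[1] = 145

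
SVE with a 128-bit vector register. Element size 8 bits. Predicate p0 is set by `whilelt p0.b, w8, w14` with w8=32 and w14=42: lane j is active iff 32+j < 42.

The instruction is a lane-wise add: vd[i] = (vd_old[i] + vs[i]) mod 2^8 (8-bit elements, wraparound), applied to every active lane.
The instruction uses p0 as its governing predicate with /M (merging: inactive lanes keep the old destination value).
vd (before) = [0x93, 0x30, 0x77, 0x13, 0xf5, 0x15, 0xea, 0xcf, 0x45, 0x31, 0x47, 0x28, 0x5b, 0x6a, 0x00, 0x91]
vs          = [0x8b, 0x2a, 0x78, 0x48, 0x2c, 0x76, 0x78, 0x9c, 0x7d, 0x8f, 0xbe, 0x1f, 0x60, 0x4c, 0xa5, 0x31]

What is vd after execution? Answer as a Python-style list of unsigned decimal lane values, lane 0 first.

lane count: 128 div 8 = 16
whilelt: lane j active iff 32+j < 42 → j < 10 → 10 active
vd[0] add(0x93,0x8b) -> 0x1e
vd[1] add(0x30,0x2a) -> 0x5a
vd[2] add(0x77,0x78) -> 0xef
vd[3] add(0x13,0x48) -> 0x5b
vd[4] add(0xf5,0x2c) -> 0x21
vd[5] add(0x15,0x76) -> 0x8b
vd[6] add(0xea,0x78) -> 0x62
vd[7] add(0xcf,0x9c) -> 0x6b
vd[8] add(0x45,0x7d) -> 0xc2
vd[9] add(0x31,0x8f) -> 0xc0
vd[10] tail/keep -> 0x47
vd[11] tail/keep -> 0x28
vd[12] tail/keep -> 0x5b
vd[13] tail/keep -> 0x6a
vd[14] tail/keep -> 0x00
vd[15] tail/keep -> 0x91

vd = [30, 90, 239, 91, 33, 139, 98, 107, 194, 192, 71, 40, 91, 106, 0, 145]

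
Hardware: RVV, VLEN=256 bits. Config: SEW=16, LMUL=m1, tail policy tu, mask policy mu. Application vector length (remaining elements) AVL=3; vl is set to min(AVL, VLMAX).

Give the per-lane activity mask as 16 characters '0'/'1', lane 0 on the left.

predicate = 1110000000000000

lanes per group: 256·1/16 = 16
vl = min(AVL, VLMAX) = min(3, 16) = 3
bits (lane 0 leftmost): 1110000000000000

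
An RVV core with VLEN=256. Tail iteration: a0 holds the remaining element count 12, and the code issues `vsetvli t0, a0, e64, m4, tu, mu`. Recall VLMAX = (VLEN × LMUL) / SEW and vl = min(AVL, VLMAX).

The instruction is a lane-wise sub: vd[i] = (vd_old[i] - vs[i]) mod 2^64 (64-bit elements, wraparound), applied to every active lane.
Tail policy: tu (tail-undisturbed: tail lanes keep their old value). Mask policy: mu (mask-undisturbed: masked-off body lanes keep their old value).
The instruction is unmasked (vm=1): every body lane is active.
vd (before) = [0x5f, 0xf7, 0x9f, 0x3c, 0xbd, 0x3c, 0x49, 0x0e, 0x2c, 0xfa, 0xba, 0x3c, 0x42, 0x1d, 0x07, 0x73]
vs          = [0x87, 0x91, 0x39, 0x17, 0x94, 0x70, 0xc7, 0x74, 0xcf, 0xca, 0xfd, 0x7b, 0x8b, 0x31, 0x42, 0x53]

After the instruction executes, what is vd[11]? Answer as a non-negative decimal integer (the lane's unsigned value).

vd[11] = 18446744073709551553

VLMAX = VLEN×LMUL/SEW = 256×4/64 = 16
vl ← min(12, 16) = 12
[0] sub(0x5f,0x87) = 0xffffffffffffffd8
[1] sub(0xf7,0x91) = 0x66
[2] sub(0x9f,0x39) = 0x66
[3] sub(0x3c,0x17) = 0x25
[4] sub(0xbd,0x94) = 0x29
[5] sub(0x3c,0x70) = 0xffffffffffffffcc
[6] sub(0x49,0xc7) = 0xffffffffffffff82
[7] sub(0x0e,0x74) = 0xffffffffffffff9a
[8] sub(0x2c,0xcf) = 0xffffffffffffff5d
[9] sub(0xfa,0xca) = 0x30
[10] sub(0xba,0xfd) = 0xffffffffffffffbd
[11] sub(0x3c,0x7b) = 0xffffffffffffffc1
[12] tail/keep = 0x42
[13] tail/keep = 0x1d
[14] tail/keep = 0x07
[15] tail/keep = 0x73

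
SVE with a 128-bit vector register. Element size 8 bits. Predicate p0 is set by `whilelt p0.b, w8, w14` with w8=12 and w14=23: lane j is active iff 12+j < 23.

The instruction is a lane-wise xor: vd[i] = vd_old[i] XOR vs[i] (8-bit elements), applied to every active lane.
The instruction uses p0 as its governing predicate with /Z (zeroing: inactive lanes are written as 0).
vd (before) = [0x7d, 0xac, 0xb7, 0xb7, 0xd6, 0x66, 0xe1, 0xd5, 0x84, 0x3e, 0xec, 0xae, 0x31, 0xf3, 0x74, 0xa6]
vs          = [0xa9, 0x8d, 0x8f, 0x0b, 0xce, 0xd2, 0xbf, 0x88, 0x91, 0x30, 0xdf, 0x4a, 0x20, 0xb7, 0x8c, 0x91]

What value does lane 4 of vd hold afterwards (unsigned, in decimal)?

lane count: 128 div 8 = 16
p0[j] = (12+j < 23); true for j=0..10 → 11 lanes set
[0] xor(0x7d,0xa9) = 0xd4
[1] xor(0xac,0x8d) = 0x21
[2] xor(0xb7,0x8f) = 0x38
[3] xor(0xb7,0x0b) = 0xbc
[4] xor(0xd6,0xce) = 0x18
[5] xor(0x66,0xd2) = 0xb4
[6] xor(0xe1,0xbf) = 0x5e
[7] xor(0xd5,0x88) = 0x5d
[8] xor(0x84,0x91) = 0x15
[9] xor(0x3e,0x30) = 0x0e
[10] xor(0xec,0xdf) = 0x33
[11] tail/zero = 0x00
[12] tail/zero = 0x00
[13] tail/zero = 0x00
[14] tail/zero = 0x00
[15] tail/zero = 0x00

vd[4] = 24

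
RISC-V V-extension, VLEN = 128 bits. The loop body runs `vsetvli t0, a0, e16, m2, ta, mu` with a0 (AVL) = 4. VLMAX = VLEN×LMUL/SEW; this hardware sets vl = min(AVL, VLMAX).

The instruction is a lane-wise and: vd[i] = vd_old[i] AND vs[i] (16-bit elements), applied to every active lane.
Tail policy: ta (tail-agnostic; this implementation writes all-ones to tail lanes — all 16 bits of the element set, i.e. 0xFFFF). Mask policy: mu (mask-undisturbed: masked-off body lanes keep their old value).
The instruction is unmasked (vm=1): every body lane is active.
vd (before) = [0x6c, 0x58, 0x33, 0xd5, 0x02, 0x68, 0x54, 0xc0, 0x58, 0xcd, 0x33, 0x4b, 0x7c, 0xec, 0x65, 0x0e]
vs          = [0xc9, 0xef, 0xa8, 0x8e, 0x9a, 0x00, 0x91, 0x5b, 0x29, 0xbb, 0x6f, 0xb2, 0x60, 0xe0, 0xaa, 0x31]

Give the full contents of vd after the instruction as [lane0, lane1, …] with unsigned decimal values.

vd = [72, 72, 32, 132, 65535, 65535, 65535, 65535, 65535, 65535, 65535, 65535, 65535, 65535, 65535, 65535]

lanes per group: 128·2/16 = 16
vl ← min(4, 16) = 4
lane  0: and(0x6c,0xc9) ⇒ 0x48
lane  1: and(0x58,0xef) ⇒ 0x48
lane  2: and(0x33,0xa8) ⇒ 0x20
lane  3: and(0xd5,0x8e) ⇒ 0x84
lane  4: tail/ones ⇒ 0xffff
lane  5: tail/ones ⇒ 0xffff
lane  6: tail/ones ⇒ 0xffff
lane  7: tail/ones ⇒ 0xffff
lane  8: tail/ones ⇒ 0xffff
lane  9: tail/ones ⇒ 0xffff
lane 10: tail/ones ⇒ 0xffff
lane 11: tail/ones ⇒ 0xffff
lane 12: tail/ones ⇒ 0xffff
lane 13: tail/ones ⇒ 0xffff
lane 14: tail/ones ⇒ 0xffff
lane 15: tail/ones ⇒ 0xffff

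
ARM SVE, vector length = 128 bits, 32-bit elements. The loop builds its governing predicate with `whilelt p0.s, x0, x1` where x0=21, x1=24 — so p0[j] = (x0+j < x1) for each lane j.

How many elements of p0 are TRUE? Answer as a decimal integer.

vl = 3

lane count: 128 div 32 = 4
p0[j] = (21+j < 24); true for j=0..2 → 3 lanes set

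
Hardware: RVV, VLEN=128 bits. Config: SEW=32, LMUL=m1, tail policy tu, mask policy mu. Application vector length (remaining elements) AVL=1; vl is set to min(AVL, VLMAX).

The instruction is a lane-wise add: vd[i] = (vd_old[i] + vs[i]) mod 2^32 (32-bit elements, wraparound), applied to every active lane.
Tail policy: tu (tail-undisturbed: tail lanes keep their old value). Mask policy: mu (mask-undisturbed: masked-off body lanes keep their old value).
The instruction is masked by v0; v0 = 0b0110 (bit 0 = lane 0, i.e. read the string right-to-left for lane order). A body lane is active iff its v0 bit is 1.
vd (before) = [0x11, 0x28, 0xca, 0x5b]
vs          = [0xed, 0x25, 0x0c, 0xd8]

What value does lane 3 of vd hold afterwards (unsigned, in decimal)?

VLMAX = VLEN×LMUL/SEW = 128×1/32 = 4
vl = min(AVL, VLMAX) = min(1, 4) = 1
vd[0] mask-off/keep -> 0x11
vd[1] tail/keep -> 0x28
vd[2] tail/keep -> 0xca
vd[3] tail/keep -> 0x5b

vd[3] = 91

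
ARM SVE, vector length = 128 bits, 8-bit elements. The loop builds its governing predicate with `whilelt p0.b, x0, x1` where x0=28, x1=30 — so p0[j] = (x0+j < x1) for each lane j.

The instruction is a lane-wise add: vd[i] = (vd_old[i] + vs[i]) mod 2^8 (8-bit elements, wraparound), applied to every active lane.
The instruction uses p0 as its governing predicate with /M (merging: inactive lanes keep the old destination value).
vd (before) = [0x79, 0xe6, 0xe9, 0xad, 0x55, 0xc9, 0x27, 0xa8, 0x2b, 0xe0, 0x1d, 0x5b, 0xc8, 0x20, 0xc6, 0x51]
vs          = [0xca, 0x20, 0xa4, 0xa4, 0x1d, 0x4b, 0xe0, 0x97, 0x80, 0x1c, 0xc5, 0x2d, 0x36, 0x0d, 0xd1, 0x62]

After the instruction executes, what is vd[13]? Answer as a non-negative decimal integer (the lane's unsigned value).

vd[13] = 32

128-bit reg / 8-bit elem → 16 lanes
p0[j] = (28+j < 30); true for j=0..1 → 2 lanes set
  i=0: add(0x79,0xca) → 67
  i=1: add(0xe6,0x20) → 6
  i=2: tail/keep → 233
  i=3: tail/keep → 173
  i=4: tail/keep → 85
  i=5: tail/keep → 201
  i=6: tail/keep → 39
  i=7: tail/keep → 168
  i=8: tail/keep → 43
  i=9: tail/keep → 224
  i=10: tail/keep → 29
  i=11: tail/keep → 91
  i=12: tail/keep → 200
  i=13: tail/keep → 32
  i=14: tail/keep → 198
  i=15: tail/keep → 81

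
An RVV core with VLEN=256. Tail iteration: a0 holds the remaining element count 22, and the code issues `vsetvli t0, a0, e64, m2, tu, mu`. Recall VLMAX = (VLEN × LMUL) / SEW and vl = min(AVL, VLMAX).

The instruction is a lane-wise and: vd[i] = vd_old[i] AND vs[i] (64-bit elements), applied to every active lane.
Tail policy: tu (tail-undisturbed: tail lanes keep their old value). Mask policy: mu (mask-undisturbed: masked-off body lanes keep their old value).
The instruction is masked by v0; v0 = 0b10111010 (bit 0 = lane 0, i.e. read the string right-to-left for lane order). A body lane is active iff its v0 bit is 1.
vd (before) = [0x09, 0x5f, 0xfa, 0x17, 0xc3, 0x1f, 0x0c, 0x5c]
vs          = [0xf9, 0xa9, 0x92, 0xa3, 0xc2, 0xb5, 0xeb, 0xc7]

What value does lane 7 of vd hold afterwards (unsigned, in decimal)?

vd[7] = 68

lanes per group: 256·2/64 = 8
AVL=22 > VLMAX=8, so vl = 8
lane  0: mask-off/keep ⇒ 0x09
lane  1: and(0x5f,0xa9) ⇒ 0x09
lane  2: mask-off/keep ⇒ 0xfa
lane  3: and(0x17,0xa3) ⇒ 0x03
lane  4: and(0xc3,0xc2) ⇒ 0xc2
lane  5: and(0x1f,0xb5) ⇒ 0x15
lane  6: mask-off/keep ⇒ 0x0c
lane  7: and(0x5c,0xc7) ⇒ 0x44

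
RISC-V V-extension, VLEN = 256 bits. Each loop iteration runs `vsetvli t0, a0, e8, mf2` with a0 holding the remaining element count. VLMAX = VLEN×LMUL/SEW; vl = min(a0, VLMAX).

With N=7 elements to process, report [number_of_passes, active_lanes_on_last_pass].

VLMAX = (256 × 1/2) / 8 = 16 lanes
7 elements at 16/iter → 1 passes, remainder 7 on the last

[iterations, last_vl] = [1, 7]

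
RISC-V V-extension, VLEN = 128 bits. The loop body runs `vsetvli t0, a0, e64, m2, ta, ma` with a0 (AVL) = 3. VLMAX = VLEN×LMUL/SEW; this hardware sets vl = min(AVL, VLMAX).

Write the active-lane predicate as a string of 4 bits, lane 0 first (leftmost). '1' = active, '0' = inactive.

VLMAX = VLEN×LMUL/SEW = 128×2/64 = 4
vl = min(AVL, VLMAX) = min(3, 4) = 3
bits (lane 0 leftmost): 1110

predicate = 1110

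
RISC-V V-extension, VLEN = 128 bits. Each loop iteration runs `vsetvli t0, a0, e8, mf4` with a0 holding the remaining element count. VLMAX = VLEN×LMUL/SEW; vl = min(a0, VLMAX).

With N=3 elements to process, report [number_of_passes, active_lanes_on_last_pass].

[iterations, last_vl] = [1, 3]

lanes per group: 128·1/4/8 = 4
N=3: ⌈3/4⌉ = 1 iters; last vl = 3 − 0×4 = 3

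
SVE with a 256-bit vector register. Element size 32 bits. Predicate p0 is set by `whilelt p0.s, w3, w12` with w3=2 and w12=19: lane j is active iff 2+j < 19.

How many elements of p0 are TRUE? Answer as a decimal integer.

256-bit reg / 32-bit elem → 8 lanes
whilelt: lane j active iff 2+j < 19 → j < 17 → 8 active

vl = 8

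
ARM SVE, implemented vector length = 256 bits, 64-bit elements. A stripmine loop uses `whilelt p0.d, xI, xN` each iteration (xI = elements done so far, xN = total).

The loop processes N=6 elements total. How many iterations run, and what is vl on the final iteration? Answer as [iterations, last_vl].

register lanes = 256/64 = 4
iterations = ceil(6/4) = 2; final-pass vl = 2

[iterations, last_vl] = [2, 2]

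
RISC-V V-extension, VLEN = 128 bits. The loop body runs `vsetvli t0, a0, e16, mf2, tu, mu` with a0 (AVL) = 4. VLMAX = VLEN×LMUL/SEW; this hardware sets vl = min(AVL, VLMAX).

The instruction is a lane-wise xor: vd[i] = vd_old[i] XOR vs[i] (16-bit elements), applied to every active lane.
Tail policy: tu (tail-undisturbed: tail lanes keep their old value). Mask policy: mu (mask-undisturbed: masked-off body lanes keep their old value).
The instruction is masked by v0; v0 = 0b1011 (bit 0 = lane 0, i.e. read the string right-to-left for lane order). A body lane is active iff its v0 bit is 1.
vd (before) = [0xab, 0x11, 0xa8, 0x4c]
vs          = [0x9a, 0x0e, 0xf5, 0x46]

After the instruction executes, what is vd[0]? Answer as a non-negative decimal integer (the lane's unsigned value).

VLMAX = (128 × 1/2) / 16 = 4 lanes
AVL=4 ≤ VLMAX=4, so vl = 4
[0] xor(0xab,0x9a) = 0x31
[1] xor(0x11,0x0e) = 0x1f
[2] mask-off/keep = 0xa8
[3] xor(0x4c,0x46) = 0x0a

vd[0] = 49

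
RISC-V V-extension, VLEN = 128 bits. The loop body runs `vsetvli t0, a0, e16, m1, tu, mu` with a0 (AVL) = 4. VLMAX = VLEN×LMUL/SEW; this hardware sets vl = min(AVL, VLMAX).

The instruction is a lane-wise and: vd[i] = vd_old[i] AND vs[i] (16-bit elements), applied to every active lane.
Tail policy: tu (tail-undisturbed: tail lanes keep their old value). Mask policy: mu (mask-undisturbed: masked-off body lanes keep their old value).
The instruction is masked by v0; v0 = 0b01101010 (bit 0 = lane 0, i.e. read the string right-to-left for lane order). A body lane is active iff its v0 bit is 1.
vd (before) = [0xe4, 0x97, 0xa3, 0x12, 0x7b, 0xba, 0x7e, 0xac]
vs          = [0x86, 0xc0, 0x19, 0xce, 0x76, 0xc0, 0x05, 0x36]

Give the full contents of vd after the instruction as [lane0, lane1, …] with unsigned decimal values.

VLMAX = (128 × 1) / 16 = 8 lanes
AVL=4 ≤ VLMAX=8, so vl = 4
[0] mask-off/keep = 0xe4
[1] and(0x97,0xc0) = 0x80
[2] mask-off/keep = 0xa3
[3] and(0x12,0xce) = 0x02
[4] tail/keep = 0x7b
[5] tail/keep = 0xba
[6] tail/keep = 0x7e
[7] tail/keep = 0xac

vd = [228, 128, 163, 2, 123, 186, 126, 172]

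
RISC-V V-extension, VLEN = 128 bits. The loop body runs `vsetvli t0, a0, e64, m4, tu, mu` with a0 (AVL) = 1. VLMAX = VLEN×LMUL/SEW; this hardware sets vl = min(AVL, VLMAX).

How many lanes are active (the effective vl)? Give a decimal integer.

vl = 1

lanes per group: 128·4/64 = 8
vl ← min(1, 8) = 1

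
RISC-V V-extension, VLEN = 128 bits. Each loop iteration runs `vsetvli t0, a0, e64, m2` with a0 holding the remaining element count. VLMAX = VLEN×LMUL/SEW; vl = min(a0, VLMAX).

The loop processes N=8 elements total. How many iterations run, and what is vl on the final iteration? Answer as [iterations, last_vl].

[iterations, last_vl] = [2, 4]

lanes per group: 128·2/64 = 4
iterations = ceil(8/4) = 2; final-pass vl = 4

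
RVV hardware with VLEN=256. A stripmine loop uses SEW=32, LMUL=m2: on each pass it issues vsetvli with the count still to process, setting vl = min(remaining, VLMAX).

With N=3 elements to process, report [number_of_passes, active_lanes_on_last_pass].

[iterations, last_vl] = [1, 3]

VLMAX = (256 × 2) / 32 = 16 lanes
3 elements at 16/iter → 1 passes, remainder 3 on the last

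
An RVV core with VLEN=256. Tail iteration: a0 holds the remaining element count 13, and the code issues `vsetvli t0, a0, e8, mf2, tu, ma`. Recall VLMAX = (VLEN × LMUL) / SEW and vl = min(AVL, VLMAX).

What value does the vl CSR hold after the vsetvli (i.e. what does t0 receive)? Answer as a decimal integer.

vl = 13

VLMAX = (256 × 1/2) / 8 = 16 lanes
vl ← min(13, 16) = 13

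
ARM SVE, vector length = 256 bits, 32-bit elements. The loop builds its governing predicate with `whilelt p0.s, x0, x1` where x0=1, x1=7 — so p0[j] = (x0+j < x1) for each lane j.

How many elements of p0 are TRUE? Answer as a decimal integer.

vl = 6

register lanes = 256/32 = 8
active while 1+j < 7, i.e. j ∈ [0,6) capped at 8 ⇒ 6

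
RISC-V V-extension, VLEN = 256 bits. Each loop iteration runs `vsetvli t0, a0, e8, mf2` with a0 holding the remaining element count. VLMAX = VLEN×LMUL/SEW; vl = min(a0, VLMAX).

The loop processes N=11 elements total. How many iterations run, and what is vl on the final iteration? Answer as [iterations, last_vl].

[iterations, last_vl] = [1, 11]

lanes per group: 256·1/2/8 = 16
N=11: ⌈11/16⌉ = 1 iters; last vl = 11 − 0×16 = 11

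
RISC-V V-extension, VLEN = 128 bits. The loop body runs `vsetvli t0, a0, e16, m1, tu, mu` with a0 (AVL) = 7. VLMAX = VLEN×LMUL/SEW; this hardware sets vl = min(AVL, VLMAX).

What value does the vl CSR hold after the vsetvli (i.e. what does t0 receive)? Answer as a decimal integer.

vl = 7

VLMAX = (128 × 1) / 16 = 8 lanes
AVL=7 ≤ VLMAX=8, so vl = 7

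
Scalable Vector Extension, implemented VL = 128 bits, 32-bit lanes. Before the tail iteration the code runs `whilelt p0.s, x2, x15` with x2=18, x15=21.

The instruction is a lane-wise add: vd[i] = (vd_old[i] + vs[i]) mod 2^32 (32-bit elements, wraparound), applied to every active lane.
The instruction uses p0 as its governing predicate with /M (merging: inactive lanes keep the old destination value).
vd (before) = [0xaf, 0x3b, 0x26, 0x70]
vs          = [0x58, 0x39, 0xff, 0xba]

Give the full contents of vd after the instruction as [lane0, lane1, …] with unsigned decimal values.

register lanes = 128/32 = 4
p0[j] = (18+j < 21); true for j=0..2 → 3 lanes set
  i=0: add(0xaf,0x58) → 263
  i=1: add(0x3b,0x39) → 116
  i=2: add(0x26,0xff) → 293
  i=3: tail/keep → 112

vd = [263, 116, 293, 112]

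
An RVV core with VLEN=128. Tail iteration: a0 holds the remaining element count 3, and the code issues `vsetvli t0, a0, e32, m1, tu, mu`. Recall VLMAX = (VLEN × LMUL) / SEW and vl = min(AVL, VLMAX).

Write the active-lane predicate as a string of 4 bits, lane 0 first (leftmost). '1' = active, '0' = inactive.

predicate = 1110

VLMAX = (128 × 1) / 32 = 4 lanes
vl ← min(3, 4) = 3
bits (lane 0 leftmost): 1110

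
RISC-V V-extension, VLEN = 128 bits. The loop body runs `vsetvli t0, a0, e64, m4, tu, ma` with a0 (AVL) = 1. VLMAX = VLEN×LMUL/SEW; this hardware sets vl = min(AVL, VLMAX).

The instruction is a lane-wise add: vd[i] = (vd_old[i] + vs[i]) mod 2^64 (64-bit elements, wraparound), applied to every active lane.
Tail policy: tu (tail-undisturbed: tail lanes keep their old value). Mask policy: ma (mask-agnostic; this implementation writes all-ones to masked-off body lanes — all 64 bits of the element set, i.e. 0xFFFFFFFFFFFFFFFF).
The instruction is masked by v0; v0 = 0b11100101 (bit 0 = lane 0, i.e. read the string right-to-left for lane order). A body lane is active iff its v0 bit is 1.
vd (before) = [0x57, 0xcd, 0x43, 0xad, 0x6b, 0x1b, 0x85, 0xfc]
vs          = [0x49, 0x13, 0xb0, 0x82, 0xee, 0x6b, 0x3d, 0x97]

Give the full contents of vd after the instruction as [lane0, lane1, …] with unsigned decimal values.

vd = [160, 205, 67, 173, 107, 27, 133, 252]

VLMAX = (128 × 4) / 64 = 8 lanes
vl ← min(1, 8) = 1
vd[0] add(0x57,0x49) -> 0xa0
vd[1] tail/keep -> 0xcd
vd[2] tail/keep -> 0x43
vd[3] tail/keep -> 0xad
vd[4] tail/keep -> 0x6b
vd[5] tail/keep -> 0x1b
vd[6] tail/keep -> 0x85
vd[7] tail/keep -> 0xfc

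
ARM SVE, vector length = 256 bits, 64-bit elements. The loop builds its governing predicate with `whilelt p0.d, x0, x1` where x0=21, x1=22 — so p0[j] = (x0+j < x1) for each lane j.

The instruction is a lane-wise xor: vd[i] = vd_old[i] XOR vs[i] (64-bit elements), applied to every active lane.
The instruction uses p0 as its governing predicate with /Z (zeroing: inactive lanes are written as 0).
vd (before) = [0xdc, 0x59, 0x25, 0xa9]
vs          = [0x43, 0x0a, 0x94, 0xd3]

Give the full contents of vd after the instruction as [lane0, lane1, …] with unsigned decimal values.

lane count: 256 div 64 = 4
active while 21+j < 22, i.e. j ∈ [0,1) capped at 4 ⇒ 1
vd[0] xor(0xdc,0x43) -> 0x9f
vd[1] tail/zero -> 0x00
vd[2] tail/zero -> 0x00
vd[3] tail/zero -> 0x00

vd = [159, 0, 0, 0]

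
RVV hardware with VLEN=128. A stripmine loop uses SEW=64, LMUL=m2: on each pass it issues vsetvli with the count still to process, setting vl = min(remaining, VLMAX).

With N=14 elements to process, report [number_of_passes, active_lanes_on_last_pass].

VLMAX = (128 × 2) / 64 = 4 lanes
14 elements at 4/iter → 4 passes, remainder 2 on the last

[iterations, last_vl] = [4, 2]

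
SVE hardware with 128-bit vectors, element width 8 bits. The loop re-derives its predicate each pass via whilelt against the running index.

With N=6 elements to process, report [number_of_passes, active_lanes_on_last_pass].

lane count: 128 div 8 = 16
N=6: ⌈6/16⌉ = 1 iters; last vl = 6 − 0×16 = 6

[iterations, last_vl] = [1, 6]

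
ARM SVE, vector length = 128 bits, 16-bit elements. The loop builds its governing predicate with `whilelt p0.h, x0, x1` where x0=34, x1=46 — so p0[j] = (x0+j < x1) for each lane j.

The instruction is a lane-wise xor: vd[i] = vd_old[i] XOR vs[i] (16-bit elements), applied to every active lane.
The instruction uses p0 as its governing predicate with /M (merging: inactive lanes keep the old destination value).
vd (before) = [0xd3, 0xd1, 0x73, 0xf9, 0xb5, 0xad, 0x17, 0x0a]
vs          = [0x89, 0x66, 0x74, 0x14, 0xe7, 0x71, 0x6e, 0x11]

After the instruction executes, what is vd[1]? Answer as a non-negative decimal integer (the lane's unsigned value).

vd[1] = 183

register lanes = 128/16 = 8
p0[j] = (34+j < 46); true for j=0..7 → 8 lanes set
[0] xor(0xd3,0x89) = 0x5a
[1] xor(0xd1,0x66) = 0xb7
[2] xor(0x73,0x74) = 0x07
[3] xor(0xf9,0x14) = 0xed
[4] xor(0xb5,0xe7) = 0x52
[5] xor(0xad,0x71) = 0xdc
[6] xor(0x17,0x6e) = 0x79
[7] xor(0x0a,0x11) = 0x1b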